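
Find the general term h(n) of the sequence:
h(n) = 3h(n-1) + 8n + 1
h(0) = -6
First-order linear with linear forcing.
Homogeneous solution: h_h(n) = A·(3)^n.
Try particular h_p(n) = pn + q. Substituting:
  pn + q = 3(p(n-1) + q) + 8n + 1.
Matching the n-coefficient: p = 3p + 8 ⇒ p = -4.
Matching constants: q = -3p + 3q + 1 ⇒ q = - \frac{13}{2}.
General: h(n) = A·(3)^n - 4 n - \frac{13}{2}.
Apply h(0) = -6: A - \frac{13}{2} = -6 ⇒ A = \frac{1}{2}.
So h(n) = \frac{3^{n}}{2} - 4 n - \frac{13}{2}.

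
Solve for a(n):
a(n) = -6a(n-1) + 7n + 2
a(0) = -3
First-order linear with linear forcing.
Homogeneous solution: a_h(n) = A·(-6)^n.
Try particular a_p(n) = pn + q. Substituting:
  pn + q = -6(p(n-1) + q) + 7n + 2.
Matching the n-coefficient: p = -6p + 7 ⇒ p = 1.
Matching constants: q = 6p - 6q + 2 ⇒ q = \frac{8}{7}.
General: a(n) = A·(-6)^n + n + \frac{8}{7}.
Apply a(0) = -3: A + \frac{8}{7} = -3 ⇒ A = - \frac{29}{7}.
So a(n) = - \frac{29 \left(-6\right)^{n}}{7} + n + \frac{8}{7}.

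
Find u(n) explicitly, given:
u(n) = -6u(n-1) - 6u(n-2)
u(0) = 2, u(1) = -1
Characteristic equation: x² + 6x + 6 = 0.
Discriminant Δ = (-6)² + 4·(-6) = 12.
Roots r₁,₂ = (-6 ± √12)/2, so r₁ = -3 + \sqrt{3}, r₂ = -3 - \sqrt{3}.
General solution: u(n) = A·r₁^n + B·r₂^n.
From the initial conditions, A + B = 2 and r₁A + r₂B = -1.
Since r₁ - r₂ = √12: A = (-1 - (2)r₂)/√12 = 1 + \frac{5 \sqrt{3}}{6}, and B = 2 - A = 1 - \frac{5 \sqrt{3}}{6}.
So u(n) = \left(1 + \frac{5 \sqrt{3}}{6}\right)\left(-3 + \sqrt{3}\right)^n + \left(1 - \frac{5 \sqrt{3}}{6}\right)\left(-3 - \sqrt{3}\right)^n.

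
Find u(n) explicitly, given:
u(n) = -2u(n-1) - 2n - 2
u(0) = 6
First-order linear with linear forcing.
Homogeneous solution: u_h(n) = A·(-2)^n.
Try particular u_p(n) = pn + q. Substituting:
  pn + q = -2(p(n-1) + q) - 2n - 2.
Matching the n-coefficient: p = -2p - 2 ⇒ p = - \frac{2}{3}.
Matching constants: q = 2p - 2q - 2 ⇒ q = - \frac{10}{9}.
General: u(n) = A·(-2)^n - \frac{2 n}{3} - \frac{10}{9}.
Apply u(0) = 6: A - \frac{10}{9} = 6 ⇒ A = \frac{64}{9}.
So u(n) = \frac{64 \left(-2\right)^{n}}{9} - \frac{2 n}{3} - \frac{10}{9}.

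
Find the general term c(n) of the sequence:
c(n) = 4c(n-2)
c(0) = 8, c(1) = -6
Characteristic equation: x² - 4 = 0, which factors as (x - (-2))(x - (2)) = 0.
Roots r₁ = -2, r₂ = 2 (distinct).
General solution: c(n) = A·(-2)^n + B·(2)^n.
From c(0) = 8: A + B = 8.
From c(1) = -6: -2A + 2B = -6.
Solving: A = \frac{11}{2}, B = \frac{5}{2}.
So c(n) = \frac{11 \left(-2\right)^{n}}{2} + \frac{5 \cdot 2^{n}}{2}.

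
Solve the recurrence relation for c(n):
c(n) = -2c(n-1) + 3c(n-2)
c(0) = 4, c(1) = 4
Characteristic equation: x² + 2x - 3 = 0, which factors as (x - (-3))(x - (1)) = 0.
Roots r₁ = -3, r₂ = 1 (distinct).
General solution: c(n) = A·(-3)^n + B·(1)^n.
From c(0) = 4: A + B = 4.
From c(1) = 4: -3A + B = 4.
Solving: A = 0, B = 4.
So c(n) = 4.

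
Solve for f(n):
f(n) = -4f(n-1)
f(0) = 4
This is a homogeneous first-order recurrence with ratio -4.
By induction f(n) = f(0) · (-4)^n = 4 \left(-4\right)^{n}.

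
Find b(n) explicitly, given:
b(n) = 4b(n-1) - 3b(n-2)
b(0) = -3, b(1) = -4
Characteristic equation: x² - 4x + 3 = 0, which factors as (x - (3))(x - (1)) = 0.
Roots r₁ = 3, r₂ = 1 (distinct).
General solution: b(n) = A·(3)^n + B·(1)^n.
From b(0) = -3: A + B = -3.
From b(1) = -4: 3A + B = -4.
Solving: A = - \frac{1}{2}, B = - \frac{5}{2}.
So b(n) = - \frac{3^{n}}{2} - \frac{5}{2}.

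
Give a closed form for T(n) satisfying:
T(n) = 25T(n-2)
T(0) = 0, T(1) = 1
Characteristic equation: x² - 25 = 0, which factors as (x - (-5))(x - (5)) = 0.
Roots r₁ = -5, r₂ = 5 (distinct).
General solution: T(n) = A·(-5)^n + B·(5)^n.
From T(0) = 0: A + B = 0.
From T(1) = 1: -5A + 5B = 1.
Solving: A = - \frac{1}{10}, B = \frac{1}{10}.
So T(n) = - \frac{\left(-5\right)^{n}}{10} + \frac{5^{n}}{10}.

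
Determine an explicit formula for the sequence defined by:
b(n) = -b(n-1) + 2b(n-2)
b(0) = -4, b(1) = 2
Characteristic equation: x² + x - 2 = 0, which factors as (x - (1))(x - (-2)) = 0.
Roots r₁ = 1, r₂ = -2 (distinct).
General solution: b(n) = A·(1)^n + B·(-2)^n.
From b(0) = -4: A + B = -4.
From b(1) = 2: A - 2B = 2.
Solving: A = -2, B = -2.
So b(n) = - 2 \left(-2\right)^{n} - 2.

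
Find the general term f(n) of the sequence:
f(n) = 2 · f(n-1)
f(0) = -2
Pure geometric recurrence with ratio 2.
By induction f(n) = f(0) · (2)^n = - 2 \cdot 2^{n}.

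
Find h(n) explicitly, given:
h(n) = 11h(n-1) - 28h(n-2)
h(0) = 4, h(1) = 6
Characteristic equation: x² - 11x + 28 = 0, which factors as (x - (7))(x - (4)) = 0.
Roots r₁ = 7, r₂ = 4 (distinct).
General solution: h(n) = A·(7)^n + B·(4)^n.
From h(0) = 4: A + B = 4.
From h(1) = 6: 7A + 4B = 6.
Solving: A = - \frac{10}{3}, B = \frac{22}{3}.
So h(n) = \frac{22 \cdot 4^{n}}{3} - \frac{10 \cdot 7^{n}}{3}.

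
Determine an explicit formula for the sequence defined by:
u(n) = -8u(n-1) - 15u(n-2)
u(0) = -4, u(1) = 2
Characteristic equation: x² + 8x + 15 = 0, which factors as (x - (-3))(x - (-5)) = 0.
Roots r₁ = -3, r₂ = -5 (distinct).
General solution: u(n) = A·(-3)^n + B·(-5)^n.
From u(0) = -4: A + B = -4.
From u(1) = 2: -3A - 5B = 2.
Solving: A = -9, B = 5.
So u(n) = - 9 \left(-3\right)^{n} + 5 \left(-5\right)^{n}.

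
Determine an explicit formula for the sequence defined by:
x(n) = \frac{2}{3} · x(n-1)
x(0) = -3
Pure geometric recurrence with ratio \frac{2}{3}.
By induction x(n) = x(0) · (\frac{2}{3})^n = - 3 \left(\frac{2}{3}\right)^{n}.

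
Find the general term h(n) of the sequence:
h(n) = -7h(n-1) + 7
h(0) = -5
First-order linear non-homogeneous.
Homogeneous solution: h_h(n) = A·(-7)^n.
Try constant particular solution h_p = K: K = -7K + 7 ⇒ K = \frac{7}{8}.
General: h(n) = A·(-7)^n + \frac{7}{8}.
Apply h(0) = -5: A + \frac{7}{8} = -5 ⇒ A = - \frac{47}{8}.
So h(n) = \frac{7}{8} - \frac{47 \left(-7\right)^{n}}{8}.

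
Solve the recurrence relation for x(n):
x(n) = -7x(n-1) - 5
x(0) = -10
First-order linear non-homogeneous.
Homogeneous solution: x_h(n) = A·(-7)^n.
Try constant particular solution x_p = K: K = -7K - 5 ⇒ K = - \frac{5}{8}.
General: x(n) = A·(-7)^n - \frac{5}{8}.
Apply x(0) = -10: A - \frac{5}{8} = -10 ⇒ A = - \frac{75}{8}.
So x(n) = - \frac{75 \left(-7\right)^{n}}{8} - \frac{5}{8}.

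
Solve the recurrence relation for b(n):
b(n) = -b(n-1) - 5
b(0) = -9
First-order linear non-homogeneous.
Homogeneous solution: b_h(n) = A·(-1)^n.
Try constant particular solution b_p = K: K = -K - 5 ⇒ K = - \frac{5}{2}.
General: b(n) = A·(-1)^n - \frac{5}{2}.
Apply b(0) = -9: A - \frac{5}{2} = -9 ⇒ A = - \frac{13}{2}.
So b(n) = - \frac{13 \left(-1\right)^{n}}{2} - \frac{5}{2}.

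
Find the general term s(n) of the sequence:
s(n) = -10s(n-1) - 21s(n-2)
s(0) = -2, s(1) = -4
Characteristic equation: x² + 10x + 21 = 0, which factors as (x - (-7))(x - (-3)) = 0.
Roots r₁ = -7, r₂ = -3 (distinct).
General solution: s(n) = A·(-7)^n + B·(-3)^n.
From s(0) = -2: A + B = -2.
From s(1) = -4: -7A - 3B = -4.
Solving: A = \frac{5}{2}, B = - \frac{9}{2}.
So s(n) = - \frac{9 \left(-3\right)^{n}}{2} + \frac{5 \left(-7\right)^{n}}{2}.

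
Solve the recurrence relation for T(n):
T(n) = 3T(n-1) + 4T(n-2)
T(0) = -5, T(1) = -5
Characteristic equation: x² - 3x - 4 = 0, which factors as (x - (4))(x - (-1)) = 0.
Roots r₁ = 4, r₂ = -1 (distinct).
General solution: T(n) = A·(4)^n + B·(-1)^n.
From T(0) = -5: A + B = -5.
From T(1) = -5: 4A - B = -5.
Solving: A = -2, B = -3.
So T(n) = - 3 \left(-1\right)^{n} - 2 \cdot 4^{n}.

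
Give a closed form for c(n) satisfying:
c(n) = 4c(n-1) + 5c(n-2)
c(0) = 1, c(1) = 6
Characteristic equation: x² - 4x - 5 = 0, which factors as (x - (-1))(x - (5)) = 0.
Roots r₁ = -1, r₂ = 5 (distinct).
General solution: c(n) = A·(-1)^n + B·(5)^n.
From c(0) = 1: A + B = 1.
From c(1) = 6: -A + 5B = 6.
Solving: A = - \frac{1}{6}, B = \frac{7}{6}.
So c(n) = - \frac{\left(-1\right)^{n}}{6} + \frac{7 \cdot 5^{n}}{6}.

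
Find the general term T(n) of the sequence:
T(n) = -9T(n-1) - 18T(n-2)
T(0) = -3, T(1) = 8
Characteristic equation: x² + 9x + 18 = 0, which factors as (x - (-3))(x - (-6)) = 0.
Roots r₁ = -3, r₂ = -6 (distinct).
General solution: T(n) = A·(-3)^n + B·(-6)^n.
From T(0) = -3: A + B = -3.
From T(1) = 8: -3A - 6B = 8.
Solving: A = - \frac{10}{3}, B = \frac{1}{3}.
So T(n) = - \frac{10 \left(-3\right)^{n}}{3} + \frac{\left(-6\right)^{n}}{3}.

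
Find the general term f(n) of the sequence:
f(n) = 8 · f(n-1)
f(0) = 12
Pure geometric recurrence with ratio 8.
By induction f(n) = f(0) · (8)^n = 12 \cdot 8^{n}.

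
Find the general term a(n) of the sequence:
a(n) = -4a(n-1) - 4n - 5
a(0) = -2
First-order linear with linear forcing.
Homogeneous solution: a_h(n) = A·(-4)^n.
Try particular a_p(n) = pn + q. Substituting:
  pn + q = -4(p(n-1) + q) - 4n - 5.
Matching the n-coefficient: p = -4p - 4 ⇒ p = - \frac{4}{5}.
Matching constants: q = 4p - 4q - 5 ⇒ q = - \frac{41}{25}.
General: a(n) = A·(-4)^n - \frac{4 n}{5} - \frac{41}{25}.
Apply a(0) = -2: A - \frac{41}{25} = -2 ⇒ A = - \frac{9}{25}.
So a(n) = - \frac{9 \left(-4\right)^{n}}{25} - \frac{4 n}{5} - \frac{41}{25}.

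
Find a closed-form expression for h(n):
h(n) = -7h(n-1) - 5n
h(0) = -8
First-order linear with linear forcing.
Homogeneous solution: h_h(n) = A·(-7)^n.
Try particular h_p(n) = pn + q. Substituting:
  pn + q = -7(p(n-1) + q) - 5n.
Matching the n-coefficient: p = -7p - 5 ⇒ p = - \frac{5}{8}.
Matching constants: q = 7p - 7q ⇒ q = - \frac{35}{64}.
General: h(n) = A·(-7)^n - \frac{5 n}{8} - \frac{35}{64}.
Apply h(0) = -8: A - \frac{35}{64} = -8 ⇒ A = - \frac{477}{64}.
So h(n) = - \frac{477 \left(-7\right)^{n}}{64} - \frac{5 n}{8} - \frac{35}{64}.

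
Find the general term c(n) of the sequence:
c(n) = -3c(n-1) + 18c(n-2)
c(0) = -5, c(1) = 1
Characteristic equation: x² + 3x - 18 = 0, which factors as (x - (3))(x - (-6)) = 0.
Roots r₁ = 3, r₂ = -6 (distinct).
General solution: c(n) = A·(3)^n + B·(-6)^n.
From c(0) = -5: A + B = -5.
From c(1) = 1: 3A - 6B = 1.
Solving: A = - \frac{29}{9}, B = - \frac{16}{9}.
So c(n) = - \frac{16 \left(-6\right)^{n}}{9} - \frac{29 \cdot 3^{n}}{9}.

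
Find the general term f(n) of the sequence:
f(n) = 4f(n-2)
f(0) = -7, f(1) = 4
Characteristic equation: x² - 4 = 0, which factors as (x - (2))(x - (-2)) = 0.
Roots r₁ = 2, r₂ = -2 (distinct).
General solution: f(n) = A·(2)^n + B·(-2)^n.
From f(0) = -7: A + B = -7.
From f(1) = 4: 2A - 2B = 4.
Solving: A = - \frac{5}{2}, B = - \frac{9}{2}.
So f(n) = - \frac{9 \left(-2\right)^{n}}{2} - \frac{5 \cdot 2^{n}}{2}.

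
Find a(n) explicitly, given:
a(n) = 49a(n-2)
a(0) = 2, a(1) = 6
Characteristic equation: x² - 49 = 0, which factors as (x - (-7))(x - (7)) = 0.
Roots r₁ = -7, r₂ = 7 (distinct).
General solution: a(n) = A·(-7)^n + B·(7)^n.
From a(0) = 2: A + B = 2.
From a(1) = 6: -7A + 7B = 6.
Solving: A = \frac{4}{7}, B = \frac{10}{7}.
So a(n) = \frac{4 \left(-7\right)^{n}}{7} + \frac{10 \cdot 7^{n}}{7}.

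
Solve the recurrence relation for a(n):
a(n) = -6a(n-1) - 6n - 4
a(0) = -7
First-order linear with linear forcing.
Homogeneous solution: a_h(n) = A·(-6)^n.
Try particular a_p(n) = pn + q. Substituting:
  pn + q = -6(p(n-1) + q) - 6n - 4.
Matching the n-coefficient: p = -6p - 6 ⇒ p = - \frac{6}{7}.
Matching constants: q = 6p - 6q - 4 ⇒ q = - \frac{64}{49}.
General: a(n) = A·(-6)^n - \frac{6 n}{7} - \frac{64}{49}.
Apply a(0) = -7: A - \frac{64}{49} = -7 ⇒ A = - \frac{279}{49}.
So a(n) = - \frac{279 \left(-6\right)^{n}}{49} - \frac{6 n}{7} - \frac{64}{49}.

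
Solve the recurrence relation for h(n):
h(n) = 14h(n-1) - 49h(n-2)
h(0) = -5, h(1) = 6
Characteristic equation: x² - 14x + 49 = 0, which is (x - (7))².
Repeated root r = 7.
General solution: h(n) = (A + Bn)·(7)^n.
From h(0) = -5: A = -5.
From h(1) = 6: (A + B)·(7) = 6 ⇒ B = \frac{41}{7}.
So h(n) = \left(\frac{41 n}{7} - 5\right) \cdot (7)^n.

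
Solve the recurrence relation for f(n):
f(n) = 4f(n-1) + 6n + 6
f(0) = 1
First-order linear with linear forcing.
Homogeneous solution: f_h(n) = A·(4)^n.
Try particular f_p(n) = pn + q. Substituting:
  pn + q = 4(p(n-1) + q) + 6n + 6.
Matching the n-coefficient: p = 4p + 6 ⇒ p = -2.
Matching constants: q = -4p + 4q + 6 ⇒ q = - \frac{14}{3}.
General: f(n) = A·(4)^n - 2 n - \frac{14}{3}.
Apply f(0) = 1: A - \frac{14}{3} = 1 ⇒ A = \frac{17}{3}.
So f(n) = \frac{17 \cdot 4^{n}}{3} - 2 n - \frac{14}{3}.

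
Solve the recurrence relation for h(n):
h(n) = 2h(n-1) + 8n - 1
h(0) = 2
First-order linear with linear forcing.
Homogeneous solution: h_h(n) = A·(2)^n.
Try particular h_p(n) = pn + q. Substituting:
  pn + q = 2(p(n-1) + q) + 8n - 1.
Matching the n-coefficient: p = 2p + 8 ⇒ p = -8.
Matching constants: q = -2p + 2q - 1 ⇒ q = -15.
General: h(n) = A·(2)^n - 8 n - 15.
Apply h(0) = 2: A - 15 = 2 ⇒ A = 17.
So h(n) = 17 \cdot 2^{n} - 8 n - 15.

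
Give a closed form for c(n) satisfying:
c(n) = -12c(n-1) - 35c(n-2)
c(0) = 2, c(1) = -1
Characteristic equation: x² + 12x + 35 = 0, which factors as (x - (-7))(x - (-5)) = 0.
Roots r₁ = -7, r₂ = -5 (distinct).
General solution: c(n) = A·(-7)^n + B·(-5)^n.
From c(0) = 2: A + B = 2.
From c(1) = -1: -7A - 5B = -1.
Solving: A = - \frac{9}{2}, B = \frac{13}{2}.
So c(n) = \frac{13 \left(-5\right)^{n}}{2} - \frac{9 \left(-7\right)^{n}}{2}.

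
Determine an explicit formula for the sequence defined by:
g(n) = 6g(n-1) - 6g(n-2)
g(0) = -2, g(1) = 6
Characteristic equation: x² - 6x + 6 = 0.
Discriminant Δ = (6)² + 4·(-6) = 12.
Roots r₁,₂ = (6 ± √12)/2, so r₁ = \sqrt{3} + 3, r₂ = 3 - \sqrt{3}.
General solution: g(n) = A·r₁^n + B·r₂^n.
From the initial conditions, A + B = -2 and r₁A + r₂B = 6.
Since r₁ - r₂ = √12: A = (6 - (-2)r₂)/√12 = -1 + 2 \sqrt{3}, and B = -2 - A = - 2 \sqrt{3} - 1.
So g(n) = \left(-1 + 2 \sqrt{3}\right)\left(\sqrt{3} + 3\right)^n + \left(- 2 \sqrt{3} - 1\right)\left(3 - \sqrt{3}\right)^n.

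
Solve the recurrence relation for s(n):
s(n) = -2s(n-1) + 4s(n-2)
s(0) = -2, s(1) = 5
Characteristic equation: x² + 2x - 4 = 0.
Discriminant Δ = (-2)² + 4·(4) = 20.
Roots r₁,₂ = (-2 ± √20)/2, so r₁ = -1 + \sqrt{5}, r₂ = - \sqrt{5} - 1.
General solution: s(n) = A·r₁^n + B·r₂^n.
From the initial conditions, A + B = -2 and r₁A + r₂B = 5.
Since r₁ - r₂ = √20: A = (5 - (-2)r₂)/√20 = -1 + \frac{3 \sqrt{5}}{10}, and B = -2 - A = -1 - \frac{3 \sqrt{5}}{10}.
So s(n) = \left(-1 + \frac{3 \sqrt{5}}{10}\right)\left(-1 + \sqrt{5}\right)^n + \left(-1 - \frac{3 \sqrt{5}}{10}\right)\left(- \sqrt{5} - 1\right)^n.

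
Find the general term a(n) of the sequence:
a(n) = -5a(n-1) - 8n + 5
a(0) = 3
First-order linear with linear forcing.
Homogeneous solution: a_h(n) = A·(-5)^n.
Try particular a_p(n) = pn + q. Substituting:
  pn + q = -5(p(n-1) + q) - 8n + 5.
Matching the n-coefficient: p = -5p - 8 ⇒ p = - \frac{4}{3}.
Matching constants: q = 5p - 5q + 5 ⇒ q = - \frac{5}{18}.
General: a(n) = A·(-5)^n - \frac{4 n}{3} - \frac{5}{18}.
Apply a(0) = 3: A - \frac{5}{18} = 3 ⇒ A = \frac{59}{18}.
So a(n) = \frac{59 \left(-5\right)^{n}}{18} - \frac{4 n}{3} - \frac{5}{18}.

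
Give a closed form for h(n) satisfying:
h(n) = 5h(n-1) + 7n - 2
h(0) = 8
First-order linear with linear forcing.
Homogeneous solution: h_h(n) = A·(5)^n.
Try particular h_p(n) = pn + q. Substituting:
  pn + q = 5(p(n-1) + q) + 7n - 2.
Matching the n-coefficient: p = 5p + 7 ⇒ p = - \frac{7}{4}.
Matching constants: q = -5p + 5q - 2 ⇒ q = - \frac{27}{16}.
General: h(n) = A·(5)^n - \frac{7 n}{4} - \frac{27}{16}.
Apply h(0) = 8: A - \frac{27}{16} = 8 ⇒ A = \frac{155}{16}.
So h(n) = \frac{155 \cdot 5^{n}}{16} - \frac{7 n}{4} - \frac{27}{16}.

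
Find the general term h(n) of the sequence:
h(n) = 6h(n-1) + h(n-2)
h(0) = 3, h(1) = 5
Characteristic equation: x² - 6x - 1 = 0.
Discriminant Δ = (6)² + 4·(1) = 40.
Roots r₁,₂ = (6 ± √40)/2, so r₁ = 3 + \sqrt{10}, r₂ = 3 - \sqrt{10}.
General solution: h(n) = A·r₁^n + B·r₂^n.
From the initial conditions, A + B = 3 and r₁A + r₂B = 5.
Since r₁ - r₂ = √40: A = (5 - (3)r₂)/√40 = \frac{3}{2} - \frac{\sqrt{10}}{5}, and B = 3 - A = \frac{\sqrt{10}}{5} + \frac{3}{2}.
So h(n) = \left(\frac{3}{2} - \frac{\sqrt{10}}{5}\right)\left(3 + \sqrt{10}\right)^n + \left(\frac{\sqrt{10}}{5} + \frac{3}{2}\right)\left(3 - \sqrt{10}\right)^n.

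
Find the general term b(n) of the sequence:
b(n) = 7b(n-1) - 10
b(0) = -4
First-order linear non-homogeneous.
Homogeneous solution: b_h(n) = A·(7)^n.
Try constant particular solution b_p = K: K = 7K - 10 ⇒ K = \frac{5}{3}.
General: b(n) = A·(7)^n + \frac{5}{3}.
Apply b(0) = -4: A + \frac{5}{3} = -4 ⇒ A = - \frac{17}{3}.
So b(n) = \frac{5}{3} - \frac{17 \cdot 7^{n}}{3}.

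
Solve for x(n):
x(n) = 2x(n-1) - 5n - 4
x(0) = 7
First-order linear with linear forcing.
Homogeneous solution: x_h(n) = A·(2)^n.
Try particular x_p(n) = pn + q. Substituting:
  pn + q = 2(p(n-1) + q) - 5n - 4.
Matching the n-coefficient: p = 2p - 5 ⇒ p = 5.
Matching constants: q = -2p + 2q - 4 ⇒ q = 14.
General: x(n) = A·(2)^n + 5 n + 14.
Apply x(0) = 7: A + 14 = 7 ⇒ A = -7.
So x(n) = - 7 \cdot 2^{n} + 5 n + 14.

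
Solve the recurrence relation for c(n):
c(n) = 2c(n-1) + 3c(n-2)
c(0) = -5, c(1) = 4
Characteristic equation: x² - 2x - 3 = 0, which factors as (x - (-1))(x - (3)) = 0.
Roots r₁ = -1, r₂ = 3 (distinct).
General solution: c(n) = A·(-1)^n + B·(3)^n.
From c(0) = -5: A + B = -5.
From c(1) = 4: -A + 3B = 4.
Solving: A = - \frac{19}{4}, B = - \frac{1}{4}.
So c(n) = - \frac{19 \left(-1\right)^{n}}{4} - \frac{3^{n}}{4}.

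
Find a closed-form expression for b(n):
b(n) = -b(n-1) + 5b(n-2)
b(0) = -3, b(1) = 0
Characteristic equation: x² + x - 5 = 0.
Discriminant Δ = (-1)² + 4·(5) = 21.
Roots r₁,₂ = (-1 ± √21)/2, so r₁ = - \frac{1}{2} + \frac{\sqrt{21}}{2}, r₂ = - \frac{\sqrt{21}}{2} - \frac{1}{2}.
General solution: b(n) = A·r₁^n + B·r₂^n.
From the initial conditions, A + B = -3 and r₁A + r₂B = 0.
Since r₁ - r₂ = √21: A = (0 - (-3)r₂)/√21 = - \frac{3}{2} - \frac{\sqrt{21}}{14}, and B = -3 - A = - \frac{3}{2} + \frac{\sqrt{21}}{14}.
So b(n) = \left(- \frac{3}{2} - \frac{\sqrt{21}}{14}\right)\left(- \frac{1}{2} + \frac{\sqrt{21}}{2}\right)^n + \left(- \frac{3}{2} + \frac{\sqrt{21}}{14}\right)\left(- \frac{\sqrt{21}}{2} - \frac{1}{2}\right)^n.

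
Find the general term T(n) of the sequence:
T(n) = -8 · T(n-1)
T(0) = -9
Pure geometric recurrence with ratio -8.
By induction T(n) = T(0) · (-8)^n = - 9 \left(-8\right)^{n}.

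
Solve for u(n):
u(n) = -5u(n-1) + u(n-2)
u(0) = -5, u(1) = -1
Characteristic equation: x² + 5x - 1 = 0.
Discriminant Δ = (-5)² + 4·(1) = 29.
Roots r₁,₂ = (-5 ± √29)/2, so r₁ = - \frac{5}{2} + \frac{\sqrt{29}}{2}, r₂ = - \frac{\sqrt{29}}{2} - \frac{5}{2}.
General solution: u(n) = A·r₁^n + B·r₂^n.
From the initial conditions, A + B = -5 and r₁A + r₂B = -1.
Since r₁ - r₂ = √29: A = (-1 - (-5)r₂)/√29 = - \frac{27 \sqrt{29}}{58} - \frac{5}{2}, and B = -5 - A = - \frac{5}{2} + \frac{27 \sqrt{29}}{58}.
So u(n) = \left(- \frac{27 \sqrt{29}}{58} - \frac{5}{2}\right)\left(- \frac{5}{2} + \frac{\sqrt{29}}{2}\right)^n + \left(- \frac{5}{2} + \frac{27 \sqrt{29}}{58}\right)\left(- \frac{\sqrt{29}}{2} - \frac{5}{2}\right)^n.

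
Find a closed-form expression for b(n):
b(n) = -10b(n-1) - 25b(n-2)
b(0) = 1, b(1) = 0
Characteristic equation: x² + 10x + 25 = 0, which is (x - (-5))².
Repeated root r = -5.
General solution: b(n) = (A + Bn)·(-5)^n.
From b(0) = 1: A = 1.
From b(1) = 0: (A + B)·(-5) = 0 ⇒ B = -1.
So b(n) = \left(1 - n\right) \cdot (-5)^n.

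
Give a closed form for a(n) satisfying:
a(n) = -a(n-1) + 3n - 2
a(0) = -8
First-order linear with linear forcing.
Homogeneous solution: a_h(n) = A·(-1)^n.
Try particular a_p(n) = pn + q. Substituting:
  pn + q = -(p(n-1) + q) + 3n - 2.
Matching the n-coefficient: p = -p + 3 ⇒ p = \frac{3}{2}.
Matching constants: q = p - q - 2 ⇒ q = - \frac{1}{4}.
General: a(n) = A·(-1)^n + \frac{3 n}{2} - \frac{1}{4}.
Apply a(0) = -8: A - \frac{1}{4} = -8 ⇒ A = - \frac{31}{4}.
So a(n) = - \frac{31 \left(-1\right)^{n}}{4} + \frac{3 n}{2} - \frac{1}{4}.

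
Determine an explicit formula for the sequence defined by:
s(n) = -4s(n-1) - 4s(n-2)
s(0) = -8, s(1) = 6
Characteristic equation: x² + 4x + 4 = 0, which is (x - (-2))².
Repeated root r = -2.
General solution: s(n) = (A + Bn)·(-2)^n.
From s(0) = -8: A = -8.
From s(1) = 6: (A + B)·(-2) = 6 ⇒ B = 5.
So s(n) = \left(5 n - 8\right) \cdot (-2)^n.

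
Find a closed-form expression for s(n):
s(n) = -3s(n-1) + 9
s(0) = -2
First-order linear non-homogeneous.
Homogeneous solution: s_h(n) = A·(-3)^n.
Try constant particular solution s_p = K: K = -3K + 9 ⇒ K = \frac{9}{4}.
General: s(n) = A·(-3)^n + \frac{9}{4}.
Apply s(0) = -2: A + \frac{9}{4} = -2 ⇒ A = - \frac{17}{4}.
So s(n) = \frac{9}{4} - \frac{17 \left(-3\right)^{n}}{4}.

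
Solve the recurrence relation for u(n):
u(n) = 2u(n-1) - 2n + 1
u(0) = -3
First-order linear with linear forcing.
Homogeneous solution: u_h(n) = A·(2)^n.
Try particular u_p(n) = pn + q. Substituting:
  pn + q = 2(p(n-1) + q) - 2n + 1.
Matching the n-coefficient: p = 2p - 2 ⇒ p = 2.
Matching constants: q = -2p + 2q + 1 ⇒ q = 3.
General: u(n) = A·(2)^n + 2 n + 3.
Apply u(0) = -3: A + 3 = -3 ⇒ A = -6.
So u(n) = - 6 \cdot 2^{n} + 2 n + 3.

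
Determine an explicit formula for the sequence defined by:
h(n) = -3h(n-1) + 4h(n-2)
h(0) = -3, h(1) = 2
Characteristic equation: x² + 3x - 4 = 0, which factors as (x - (1))(x - (-4)) = 0.
Roots r₁ = 1, r₂ = -4 (distinct).
General solution: h(n) = A·(1)^n + B·(-4)^n.
From h(0) = -3: A + B = -3.
From h(1) = 2: A - 4B = 2.
Solving: A = -2, B = -1.
So h(n) = - \left(-4\right)^{n} - 2.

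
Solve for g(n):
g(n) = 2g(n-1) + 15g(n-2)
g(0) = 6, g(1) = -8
Characteristic equation: x² - 2x - 15 = 0, which factors as (x - (5))(x - (-3)) = 0.
Roots r₁ = 5, r₂ = -3 (distinct).
General solution: g(n) = A·(5)^n + B·(-3)^n.
From g(0) = 6: A + B = 6.
From g(1) = -8: 5A - 3B = -8.
Solving: A = \frac{5}{4}, B = \frac{19}{4}.
So g(n) = \frac{19 \left(-3\right)^{n}}{4} + \frac{5 \cdot 5^{n}}{4}.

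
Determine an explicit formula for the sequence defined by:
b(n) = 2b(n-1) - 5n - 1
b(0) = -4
First-order linear with linear forcing.
Homogeneous solution: b_h(n) = A·(2)^n.
Try particular b_p(n) = pn + q. Substituting:
  pn + q = 2(p(n-1) + q) - 5n - 1.
Matching the n-coefficient: p = 2p - 5 ⇒ p = 5.
Matching constants: q = -2p + 2q - 1 ⇒ q = 11.
General: b(n) = A·(2)^n + 5 n + 11.
Apply b(0) = -4: A + 11 = -4 ⇒ A = -15.
So b(n) = - 15 \cdot 2^{n} + 5 n + 11.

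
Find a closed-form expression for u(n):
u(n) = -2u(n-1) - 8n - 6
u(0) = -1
First-order linear with linear forcing.
Homogeneous solution: u_h(n) = A·(-2)^n.
Try particular u_p(n) = pn + q. Substituting:
  pn + q = -2(p(n-1) + q) - 8n - 6.
Matching the n-coefficient: p = -2p - 8 ⇒ p = - \frac{8}{3}.
Matching constants: q = 2p - 2q - 6 ⇒ q = - \frac{34}{9}.
General: u(n) = A·(-2)^n - \frac{8 n}{3} - \frac{34}{9}.
Apply u(0) = -1: A - \frac{34}{9} = -1 ⇒ A = \frac{25}{9}.
So u(n) = \frac{25 \left(-2\right)^{n}}{9} - \frac{8 n}{3} - \frac{34}{9}.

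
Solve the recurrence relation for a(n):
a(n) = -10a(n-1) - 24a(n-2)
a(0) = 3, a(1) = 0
Characteristic equation: x² + 10x + 24 = 0, which factors as (x - (-6))(x - (-4)) = 0.
Roots r₁ = -6, r₂ = -4 (distinct).
General solution: a(n) = A·(-6)^n + B·(-4)^n.
From a(0) = 3: A + B = 3.
From a(1) = 0: -6A - 4B = 0.
Solving: A = -6, B = 9.
So a(n) = 9 \left(-4\right)^{n} - 6 \left(-6\right)^{n}.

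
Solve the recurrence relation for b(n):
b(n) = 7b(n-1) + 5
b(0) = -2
First-order linear non-homogeneous.
Homogeneous solution: b_h(n) = A·(7)^n.
Try constant particular solution b_p = K: K = 7K + 5 ⇒ K = - \frac{5}{6}.
General: b(n) = A·(7)^n - \frac{5}{6}.
Apply b(0) = -2: A - \frac{5}{6} = -2 ⇒ A = - \frac{7}{6}.
So b(n) = - \frac{7 \cdot 7^{n}}{6} - \frac{5}{6}.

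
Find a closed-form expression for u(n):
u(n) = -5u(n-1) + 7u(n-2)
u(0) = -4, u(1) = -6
Characteristic equation: x² + 5x - 7 = 0.
Discriminant Δ = (-5)² + 4·(7) = 53.
Roots r₁,₂ = (-5 ± √53)/2, so r₁ = - \frac{5}{2} + \frac{\sqrt{53}}{2}, r₂ = - \frac{\sqrt{53}}{2} - \frac{5}{2}.
General solution: u(n) = A·r₁^n + B·r₂^n.
From the initial conditions, A + B = -4 and r₁A + r₂B = -6.
Since r₁ - r₂ = √53: A = (-6 - (-4)r₂)/√53 = - \frac{16 \sqrt{53}}{53} - 2, and B = -4 - A = -2 + \frac{16 \sqrt{53}}{53}.
So u(n) = \left(- \frac{16 \sqrt{53}}{53} - 2\right)\left(- \frac{5}{2} + \frac{\sqrt{53}}{2}\right)^n + \left(-2 + \frac{16 \sqrt{53}}{53}\right)\left(- \frac{\sqrt{53}}{2} - \frac{5}{2}\right)^n.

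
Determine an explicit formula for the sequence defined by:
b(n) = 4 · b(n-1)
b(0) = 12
Pure geometric recurrence with ratio 4.
By induction b(n) = b(0) · (4)^n = 12 \cdot 4^{n}.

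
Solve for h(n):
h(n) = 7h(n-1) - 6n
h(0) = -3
First-order linear with linear forcing.
Homogeneous solution: h_h(n) = A·(7)^n.
Try particular h_p(n) = pn + q. Substituting:
  pn + q = 7(p(n-1) + q) - 6n.
Matching the n-coefficient: p = 7p - 6 ⇒ p = 1.
Matching constants: q = -7p + 7q ⇒ q = \frac{7}{6}.
General: h(n) = A·(7)^n + n + \frac{7}{6}.
Apply h(0) = -3: A + \frac{7}{6} = -3 ⇒ A = - \frac{25}{6}.
So h(n) = - \frac{25 \cdot 7^{n}}{6} + n + \frac{7}{6}.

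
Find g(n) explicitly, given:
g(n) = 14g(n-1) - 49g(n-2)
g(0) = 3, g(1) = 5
Characteristic equation: x² - 14x + 49 = 0, which is (x - (7))².
Repeated root r = 7.
General solution: g(n) = (A + Bn)·(7)^n.
From g(0) = 3: A = 3.
From g(1) = 5: (A + B)·(7) = 5 ⇒ B = - \frac{16}{7}.
So g(n) = \left(3 - \frac{16 n}{7}\right) \cdot (7)^n.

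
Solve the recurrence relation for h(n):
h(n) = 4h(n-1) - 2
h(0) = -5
First-order linear non-homogeneous.
Homogeneous solution: h_h(n) = A·(4)^n.
Try constant particular solution h_p = K: K = 4K - 2 ⇒ K = \frac{2}{3}.
General: h(n) = A·(4)^n + \frac{2}{3}.
Apply h(0) = -5: A + \frac{2}{3} = -5 ⇒ A = - \frac{17}{3}.
So h(n) = \frac{2}{3} - \frac{17 \cdot 4^{n}}{3}.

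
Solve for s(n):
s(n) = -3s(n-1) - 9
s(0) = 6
First-order linear non-homogeneous.
Homogeneous solution: s_h(n) = A·(-3)^n.
Try constant particular solution s_p = K: K = -3K - 9 ⇒ K = - \frac{9}{4}.
General: s(n) = A·(-3)^n - \frac{9}{4}.
Apply s(0) = 6: A - \frac{9}{4} = 6 ⇒ A = \frac{33}{4}.
So s(n) = \frac{33 \left(-3\right)^{n}}{4} - \frac{9}{4}.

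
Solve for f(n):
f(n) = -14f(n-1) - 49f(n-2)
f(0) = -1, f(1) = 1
Characteristic equation: x² + 14x + 49 = 0, which is (x - (-7))².
Repeated root r = -7.
General solution: f(n) = (A + Bn)·(-7)^n.
From f(0) = -1: A = -1.
From f(1) = 1: (A + B)·(-7) = 1 ⇒ B = \frac{6}{7}.
So f(n) = \left(\frac{6 n}{7} - 1\right) \cdot (-7)^n.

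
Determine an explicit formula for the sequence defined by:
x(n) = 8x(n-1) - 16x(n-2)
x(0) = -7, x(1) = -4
Characteristic equation: x² - 8x + 16 = 0, which is (x - (4))².
Repeated root r = 4.
General solution: x(n) = (A + Bn)·(4)^n.
From x(0) = -7: A = -7.
From x(1) = -4: (A + B)·(4) = -4 ⇒ B = 6.
So x(n) = \left(6 n - 7\right) \cdot (4)^n.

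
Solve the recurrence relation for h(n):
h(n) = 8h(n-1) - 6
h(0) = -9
First-order linear non-homogeneous.
Homogeneous solution: h_h(n) = A·(8)^n.
Try constant particular solution h_p = K: K = 8K - 6 ⇒ K = \frac{6}{7}.
General: h(n) = A·(8)^n + \frac{6}{7}.
Apply h(0) = -9: A + \frac{6}{7} = -9 ⇒ A = - \frac{69}{7}.
So h(n) = \frac{6}{7} - \frac{69 \cdot 8^{n}}{7}.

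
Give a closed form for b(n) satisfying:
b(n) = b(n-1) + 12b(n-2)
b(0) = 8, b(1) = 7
Characteristic equation: x² - x - 12 = 0, which factors as (x - (-3))(x - (4)) = 0.
Roots r₁ = -3, r₂ = 4 (distinct).
General solution: b(n) = A·(-3)^n + B·(4)^n.
From b(0) = 8: A + B = 8.
From b(1) = 7: -3A + 4B = 7.
Solving: A = \frac{25}{7}, B = \frac{31}{7}.
So b(n) = \frac{25 \left(-3\right)^{n}}{7} + \frac{31 \cdot 4^{n}}{7}.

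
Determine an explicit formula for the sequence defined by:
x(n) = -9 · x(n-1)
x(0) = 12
Pure geometric recurrence with ratio -9.
By induction x(n) = x(0) · (-9)^n = 12 \left(-9\right)^{n}.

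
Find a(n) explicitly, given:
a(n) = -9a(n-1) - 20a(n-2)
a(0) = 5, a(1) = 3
Characteristic equation: x² + 9x + 20 = 0, which factors as (x - (-4))(x - (-5)) = 0.
Roots r₁ = -4, r₂ = -5 (distinct).
General solution: a(n) = A·(-4)^n + B·(-5)^n.
From a(0) = 5: A + B = 5.
From a(1) = 3: -4A - 5B = 3.
Solving: A = 28, B = -23.
So a(n) = 28 \left(-4\right)^{n} - 23 \left(-5\right)^{n}.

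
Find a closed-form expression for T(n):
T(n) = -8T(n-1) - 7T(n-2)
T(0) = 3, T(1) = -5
Characteristic equation: x² + 8x + 7 = 0, which factors as (x - (-7))(x - (-1)) = 0.
Roots r₁ = -7, r₂ = -1 (distinct).
General solution: T(n) = A·(-7)^n + B·(-1)^n.
From T(0) = 3: A + B = 3.
From T(1) = -5: -7A - B = -5.
Solving: A = \frac{1}{3}, B = \frac{8}{3}.
So T(n) = \frac{8 \left(-1\right)^{n}}{3} + \frac{\left(-7\right)^{n}}{3}.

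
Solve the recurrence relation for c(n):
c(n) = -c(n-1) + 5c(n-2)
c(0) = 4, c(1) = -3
Characteristic equation: x² + x - 5 = 0.
Discriminant Δ = (-1)² + 4·(5) = 21.
Roots r₁,₂ = (-1 ± √21)/2, so r₁ = - \frac{1}{2} + \frac{\sqrt{21}}{2}, r₂ = - \frac{\sqrt{21}}{2} - \frac{1}{2}.
General solution: c(n) = A·r₁^n + B·r₂^n.
From the initial conditions, A + B = 4 and r₁A + r₂B = -3.
Since r₁ - r₂ = √21: A = (-3 - (4)r₂)/√21 = 2 - \frac{\sqrt{21}}{21}, and B = 4 - A = \frac{\sqrt{21}}{21} + 2.
So c(n) = \left(2 - \frac{\sqrt{21}}{21}\right)\left(- \frac{1}{2} + \frac{\sqrt{21}}{2}\right)^n + \left(\frac{\sqrt{21}}{21} + 2\right)\left(- \frac{\sqrt{21}}{2} - \frac{1}{2}\right)^n.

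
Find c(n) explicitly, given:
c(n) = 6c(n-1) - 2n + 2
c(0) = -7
First-order linear with linear forcing.
Homogeneous solution: c_h(n) = A·(6)^n.
Try particular c_p(n) = pn + q. Substituting:
  pn + q = 6(p(n-1) + q) - 2n + 2.
Matching the n-coefficient: p = 6p - 2 ⇒ p = \frac{2}{5}.
Matching constants: q = -6p + 6q + 2 ⇒ q = \frac{2}{25}.
General: c(n) = A·(6)^n + \frac{2 n}{5} + \frac{2}{25}.
Apply c(0) = -7: A + \frac{2}{25} = -7 ⇒ A = - \frac{177}{25}.
So c(n) = - \frac{177 \cdot 6^{n}}{25} + \frac{2 n}{5} + \frac{2}{25}.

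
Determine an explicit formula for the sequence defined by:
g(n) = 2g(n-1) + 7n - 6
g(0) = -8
First-order linear with linear forcing.
Homogeneous solution: g_h(n) = A·(2)^n.
Try particular g_p(n) = pn + q. Substituting:
  pn + q = 2(p(n-1) + q) + 7n - 6.
Matching the n-coefficient: p = 2p + 7 ⇒ p = -7.
Matching constants: q = -2p + 2q - 6 ⇒ q = -8.
General: g(n) = A·(2)^n - 7 n - 8.
Apply g(0) = -8: A - 8 = -8 ⇒ A = 0.
So g(n) = - 7 n - 8.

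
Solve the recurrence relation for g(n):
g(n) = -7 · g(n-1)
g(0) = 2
Pure geometric recurrence with ratio -7.
By induction g(n) = g(0) · (-7)^n = 2 \left(-7\right)^{n}.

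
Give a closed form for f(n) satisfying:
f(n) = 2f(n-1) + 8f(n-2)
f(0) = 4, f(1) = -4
Characteristic equation: x² - 2x - 8 = 0, which factors as (x - (-2))(x - (4)) = 0.
Roots r₁ = -2, r₂ = 4 (distinct).
General solution: f(n) = A·(-2)^n + B·(4)^n.
From f(0) = 4: A + B = 4.
From f(1) = -4: -2A + 4B = -4.
Solving: A = \frac{10}{3}, B = \frac{2}{3}.
So f(n) = \frac{10 \left(-2\right)^{n}}{3} + \frac{2 \cdot 4^{n}}{3}.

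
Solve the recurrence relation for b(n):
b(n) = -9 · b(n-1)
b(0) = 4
Pure geometric recurrence with ratio -9.
By induction b(n) = b(0) · (-9)^n = 4 \left(-9\right)^{n}.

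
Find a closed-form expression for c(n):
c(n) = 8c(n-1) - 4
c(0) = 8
First-order linear non-homogeneous.
Homogeneous solution: c_h(n) = A·(8)^n.
Try constant particular solution c_p = K: K = 8K - 4 ⇒ K = \frac{4}{7}.
General: c(n) = A·(8)^n + \frac{4}{7}.
Apply c(0) = 8: A + \frac{4}{7} = 8 ⇒ A = \frac{52}{7}.
So c(n) = \frac{52 \cdot 8^{n}}{7} + \frac{4}{7}.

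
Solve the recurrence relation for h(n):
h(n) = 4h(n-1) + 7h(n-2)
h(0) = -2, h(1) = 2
Characteristic equation: x² - 4x - 7 = 0.
Discriminant Δ = (4)² + 4·(7) = 44.
Roots r₁,₂ = (4 ± √44)/2, so r₁ = 2 + \sqrt{11}, r₂ = 2 - \sqrt{11}.
General solution: h(n) = A·r₁^n + B·r₂^n.
From the initial conditions, A + B = -2 and r₁A + r₂B = 2.
Since r₁ - r₂ = √44: A = (2 - (-2)r₂)/√44 = -1 + \frac{3 \sqrt{11}}{11}, and B = -2 - A = -1 - \frac{3 \sqrt{11}}{11}.
So h(n) = \left(-1 + \frac{3 \sqrt{11}}{11}\right)\left(2 + \sqrt{11}\right)^n + \left(-1 - \frac{3 \sqrt{11}}{11}\right)\left(2 - \sqrt{11}\right)^n.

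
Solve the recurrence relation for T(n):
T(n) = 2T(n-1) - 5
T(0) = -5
First-order linear non-homogeneous.
Homogeneous solution: T_h(n) = A·(2)^n.
Try constant particular solution T_p = K: K = 2K - 5 ⇒ K = 5.
General: T(n) = A·(2)^n + 5.
Apply T(0) = -5: A + 5 = -5 ⇒ A = -10.
So T(n) = 5 - 10 \cdot 2^{n}.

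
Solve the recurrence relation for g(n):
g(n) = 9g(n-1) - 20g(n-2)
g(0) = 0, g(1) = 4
Characteristic equation: x² - 9x + 20 = 0, which factors as (x - (4))(x - (5)) = 0.
Roots r₁ = 4, r₂ = 5 (distinct).
General solution: g(n) = A·(4)^n + B·(5)^n.
From g(0) = 0: A + B = 0.
From g(1) = 4: 4A + 5B = 4.
Solving: A = -4, B = 4.
So g(n) = - 4 \cdot 4^{n} + 4 \cdot 5^{n}.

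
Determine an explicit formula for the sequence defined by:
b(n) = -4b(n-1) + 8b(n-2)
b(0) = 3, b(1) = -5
Characteristic equation: x² + 4x - 8 = 0.
Discriminant Δ = (-4)² + 4·(8) = 48.
Roots r₁,₂ = (-4 ± √48)/2, so r₁ = -2 + 2 \sqrt{3}, r₂ = - 2 \sqrt{3} - 2.
General solution: b(n) = A·r₁^n + B·r₂^n.
From the initial conditions, A + B = 3 and r₁A + r₂B = -5.
Since r₁ - r₂ = √48: A = (-5 - (3)r₂)/√48 = \frac{\sqrt{3}}{12} + \frac{3}{2}, and B = 3 - A = \frac{3}{2} - \frac{\sqrt{3}}{12}.
So b(n) = \left(\frac{\sqrt{3}}{12} + \frac{3}{2}\right)\left(-2 + 2 \sqrt{3}\right)^n + \left(\frac{3}{2} - \frac{\sqrt{3}}{12}\right)\left(- 2 \sqrt{3} - 2\right)^n.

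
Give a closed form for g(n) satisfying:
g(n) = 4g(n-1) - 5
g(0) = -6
First-order linear non-homogeneous.
Homogeneous solution: g_h(n) = A·(4)^n.
Try constant particular solution g_p = K: K = 4K - 5 ⇒ K = \frac{5}{3}.
General: g(n) = A·(4)^n + \frac{5}{3}.
Apply g(0) = -6: A + \frac{5}{3} = -6 ⇒ A = - \frac{23}{3}.
So g(n) = \frac{5}{3} - \frac{23 \cdot 4^{n}}{3}.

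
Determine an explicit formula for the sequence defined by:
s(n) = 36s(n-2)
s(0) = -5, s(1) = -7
Characteristic equation: x² - 36 = 0, which factors as (x - (6))(x - (-6)) = 0.
Roots r₁ = 6, r₂ = -6 (distinct).
General solution: s(n) = A·(6)^n + B·(-6)^n.
From s(0) = -5: A + B = -5.
From s(1) = -7: 6A - 6B = -7.
Solving: A = - \frac{37}{12}, B = - \frac{23}{12}.
So s(n) = - \frac{23 \left(-6\right)^{n}}{12} - \frac{37 \cdot 6^{n}}{12}.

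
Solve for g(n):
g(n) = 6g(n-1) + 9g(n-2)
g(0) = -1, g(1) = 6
Characteristic equation: x² - 6x - 9 = 0.
Discriminant Δ = (6)² + 4·(9) = 72.
Roots r₁,₂ = (6 ± √72)/2, so r₁ = 3 + 3 \sqrt{2}, r₂ = 3 - 3 \sqrt{2}.
General solution: g(n) = A·r₁^n + B·r₂^n.
From the initial conditions, A + B = -1 and r₁A + r₂B = 6.
Since r₁ - r₂ = √72: A = (6 - (-1)r₂)/√72 = - \frac{1}{2} + \frac{3 \sqrt{2}}{4}, and B = -1 - A = - \frac{3 \sqrt{2}}{4} - \frac{1}{2}.
So g(n) = \left(- \frac{1}{2} + \frac{3 \sqrt{2}}{4}\right)\left(3 + 3 \sqrt{2}\right)^n + \left(- \frac{3 \sqrt{2}}{4} - \frac{1}{2}\right)\left(3 - 3 \sqrt{2}\right)^n.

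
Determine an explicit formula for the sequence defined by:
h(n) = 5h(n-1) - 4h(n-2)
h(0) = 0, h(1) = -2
Characteristic equation: x² - 5x + 4 = 0, which factors as (x - (1))(x - (4)) = 0.
Roots r₁ = 1, r₂ = 4 (distinct).
General solution: h(n) = A·(1)^n + B·(4)^n.
From h(0) = 0: A + B = 0.
From h(1) = -2: A + 4B = -2.
Solving: A = \frac{2}{3}, B = - \frac{2}{3}.
So h(n) = \frac{2}{3} - \frac{2 \cdot 4^{n}}{3}.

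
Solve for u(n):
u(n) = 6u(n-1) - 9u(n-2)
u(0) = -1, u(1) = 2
Characteristic equation: x² - 6x + 9 = 0, which is (x - (3))².
Repeated root r = 3.
General solution: u(n) = (A + Bn)·(3)^n.
From u(0) = -1: A = -1.
From u(1) = 2: (A + B)·(3) = 2 ⇒ B = \frac{5}{3}.
So u(n) = \left(\frac{5 n}{3} - 1\right) \cdot (3)^n.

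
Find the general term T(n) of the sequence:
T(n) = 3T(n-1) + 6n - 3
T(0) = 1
First-order linear with linear forcing.
Homogeneous solution: T_h(n) = A·(3)^n.
Try particular T_p(n) = pn + q. Substituting:
  pn + q = 3(p(n-1) + q) + 6n - 3.
Matching the n-coefficient: p = 3p + 6 ⇒ p = -3.
Matching constants: q = -3p + 3q - 3 ⇒ q = -3.
General: T(n) = A·(3)^n - 3 n - 3.
Apply T(0) = 1: A - 3 = 1 ⇒ A = 4.
So T(n) = 4 \cdot 3^{n} - 3 n - 3.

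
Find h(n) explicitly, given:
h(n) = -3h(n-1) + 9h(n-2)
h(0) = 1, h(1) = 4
Characteristic equation: x² + 3x - 9 = 0.
Discriminant Δ = (-3)² + 4·(9) = 45.
Roots r₁,₂ = (-3 ± √45)/2, so r₁ = - \frac{3}{2} + \frac{3 \sqrt{5}}{2}, r₂ = - \frac{3 \sqrt{5}}{2} - \frac{3}{2}.
General solution: h(n) = A·r₁^n + B·r₂^n.
From the initial conditions, A + B = 1 and r₁A + r₂B = 4.
Since r₁ - r₂ = √45: A = (4 - (1)r₂)/√45 = \frac{1}{2} + \frac{11 \sqrt{5}}{30}, and B = 1 - A = \frac{1}{2} - \frac{11 \sqrt{5}}{30}.
So h(n) = \left(\frac{1}{2} + \frac{11 \sqrt{5}}{30}\right)\left(- \frac{3}{2} + \frac{3 \sqrt{5}}{2}\right)^n + \left(\frac{1}{2} - \frac{11 \sqrt{5}}{30}\right)\left(- \frac{3 \sqrt{5}}{2} - \frac{3}{2}\right)^n.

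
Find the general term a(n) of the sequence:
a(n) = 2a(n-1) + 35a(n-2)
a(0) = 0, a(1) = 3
Characteristic equation: x² - 2x - 35 = 0, which factors as (x - (7))(x - (-5)) = 0.
Roots r₁ = 7, r₂ = -5 (distinct).
General solution: a(n) = A·(7)^n + B·(-5)^n.
From a(0) = 0: A + B = 0.
From a(1) = 3: 7A - 5B = 3.
Solving: A = \frac{1}{4}, B = - \frac{1}{4}.
So a(n) = - \frac{\left(-5\right)^{n}}{4} + \frac{7^{n}}{4}.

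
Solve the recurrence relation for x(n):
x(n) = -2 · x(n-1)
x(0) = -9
Pure geometric recurrence with ratio -2.
By induction x(n) = x(0) · (-2)^n = - 9 \left(-2\right)^{n}.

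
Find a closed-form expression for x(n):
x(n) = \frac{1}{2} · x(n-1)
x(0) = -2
Pure geometric recurrence with ratio \frac{1}{2}.
By induction x(n) = x(0) · (\frac{1}{2})^n = - 2 \cdot 2^{- n}.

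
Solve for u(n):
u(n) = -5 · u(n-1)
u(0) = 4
Pure geometric recurrence with ratio -5.
By induction u(n) = u(0) · (-5)^n = 4 \left(-5\right)^{n}.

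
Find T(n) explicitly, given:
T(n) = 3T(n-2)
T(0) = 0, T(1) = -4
Characteristic equation: x² - 3 = 0.
Discriminant Δ = (0)² + 4·(3) = 12.
Roots r₁,₂ = (0 ± √12)/2, so r₁ = \sqrt{3}, r₂ = - \sqrt{3}.
General solution: T(n) = A·r₁^n + B·r₂^n.
From the initial conditions, A + B = 0 and r₁A + r₂B = -4.
Since r₁ - r₂ = √12: A = (-4 - (0)r₂)/√12 = - \frac{2 \sqrt{3}}{3}, and B = 0 - A = \frac{2 \sqrt{3}}{3}.
So T(n) = \left(- \frac{2 \sqrt{3}}{3}\right)\left(\sqrt{3}\right)^n + \left(\frac{2 \sqrt{3}}{3}\right)\left(- \sqrt{3}\right)^n.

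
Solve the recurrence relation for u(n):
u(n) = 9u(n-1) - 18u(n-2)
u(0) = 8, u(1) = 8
Characteristic equation: x² - 9x + 18 = 0, which factors as (x - (3))(x - (6)) = 0.
Roots r₁ = 3, r₂ = 6 (distinct).
General solution: u(n) = A·(3)^n + B·(6)^n.
From u(0) = 8: A + B = 8.
From u(1) = 8: 3A + 6B = 8.
Solving: A = \frac{40}{3}, B = - \frac{16}{3}.
So u(n) = \frac{40 \cdot 3^{n}}{3} - \frac{16 \cdot 6^{n}}{3}.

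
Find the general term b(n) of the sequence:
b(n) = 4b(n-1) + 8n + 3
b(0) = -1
First-order linear with linear forcing.
Homogeneous solution: b_h(n) = A·(4)^n.
Try particular b_p(n) = pn + q. Substituting:
  pn + q = 4(p(n-1) + q) + 8n + 3.
Matching the n-coefficient: p = 4p + 8 ⇒ p = - \frac{8}{3}.
Matching constants: q = -4p + 4q + 3 ⇒ q = - \frac{41}{9}.
General: b(n) = A·(4)^n - \frac{8 n}{3} - \frac{41}{9}.
Apply b(0) = -1: A - \frac{41}{9} = -1 ⇒ A = \frac{32}{9}.
So b(n) = \frac{32 \cdot 4^{n}}{9} - \frac{8 n}{3} - \frac{41}{9}.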